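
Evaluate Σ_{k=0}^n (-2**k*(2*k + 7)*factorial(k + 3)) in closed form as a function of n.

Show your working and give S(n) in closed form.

Step 1: r(k) = 2*(k + 4)*(2*k + 9)/(2*k + 7).
Normal form (A,B,C) = (2*k + 8, 1, k + 7/2).
Need (2*k + 8)·f(k+1) − (1)·f(k) = k + 7/2.
d = 0 from the (1,0,1) case.
Solving with deg f ≤ 0: f(k) = 1/2.
Then R = B(k−1)f/C = 1/(2*k + 7), so s_k = R(k)·t_k = -2**k*factorial(k + 3).
Check: Δs_k = -2**k*(2*k + 7)*factorial(k + 3). ✓
s_(n+1) = -2**(n + 1)*factorial(n + 4) and s_(0) = -6, so S(n) = -2*2**n*factorial(n + 4) + 6.

S(n) = -2*2**n*factorial(n + 4) + 6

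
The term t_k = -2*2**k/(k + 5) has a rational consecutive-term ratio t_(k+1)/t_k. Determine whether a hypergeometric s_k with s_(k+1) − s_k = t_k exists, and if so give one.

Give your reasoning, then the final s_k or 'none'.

none — t_k is not Gosper-summable

r(k) = 2*(k + 5)/(k + 6) after simplifying.
A = 2*k + 10, B = k + 6, C = 1.
f must satisfy (2*k + 10)·f(k+1) − (k + 5)·f(k) = 1.
Degrees (1,1,0) ⇒ d ≤ -1.
Negative degree bound (-1): no f exists, t_k not Gosper-summable.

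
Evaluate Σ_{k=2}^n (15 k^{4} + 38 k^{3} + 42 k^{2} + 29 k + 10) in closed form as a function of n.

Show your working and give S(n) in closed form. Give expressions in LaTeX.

S(n) = 3 n^{5} + 17 n^{4} + 38 n^{3} + 45 n^{2} + 31 n - 134

The ratio is (15*k**4 + 98*k**3 + 246*k**2 + 287*k + 134)/(15*k**4 + 38*k**3 + 42*k**2 + 29*k + 10).
So A=1 and B=1, with C=k**4 + 38*k**3/15 + 14*k**2/5 + 29*k/15 + 2/3.
f must satisfy (1)·f(k+1) − (1)·f(k) = k**4 + 38*k**3/15 + 14*k**2/5 + 29*k/15 + 2/3.
Degrees (0,0,4) ⇒ d ≤ 5.
Coefficient equations give f(k) = k*(k + 1)*(3*k + 2)*(k**2 - k + 1)/15.
Certificate R = B(k−1)f/C = k*(3*k + 2)*(k**2 - k + 1)/(15*k**3 + 23*k**2 + 19*k + 10) gives s_k = k*(3*k**4 + 2*k**3 + 3*k + 2).
s_(k+1) − s_k = 15*k**4 + 38*k**3 + 42*k**2 + 29*k + 10 = t_k.
Telescope: S(n) = s_(n+1) − s_(2) = 3*n**5 + 17*n**4 + 38*n**3 + 45*n**2 + 31*n + 10 − (144) = 3*n**5 + 17*n**4 + 38*n**3 + 45*n**2 + 31*n - 134.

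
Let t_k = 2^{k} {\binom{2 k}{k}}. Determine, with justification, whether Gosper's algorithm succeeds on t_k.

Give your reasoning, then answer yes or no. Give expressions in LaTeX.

No — t_k has no hypergeometric antidifference.

t_(k+1)/t_k = 4*(2*k + 1)/(k + 1).
Factor: A=8*k + 4; B=k + 1; C=1.
Set up (8*k + 4)·f(k+1) − (k)·f(k) − (1) = 0.
deg f ≤ -1 (via 1,1,0).
Bound -1 < 0, so the key equation has no polynomial solution.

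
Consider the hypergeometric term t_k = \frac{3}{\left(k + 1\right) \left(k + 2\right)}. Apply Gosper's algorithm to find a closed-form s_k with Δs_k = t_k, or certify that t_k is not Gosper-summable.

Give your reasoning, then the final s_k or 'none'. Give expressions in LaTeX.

s_k = \frac{3 k}{k + 1}

Compute t_(k+1)/t_k: get (k + 1)/(k + 3).
A = k + 1, B = k + 3, C = 1.
Solve (k + 1)·f(k+1) − (k + 2)·f(k) = 1.
Bound: deg f ≤ 1.
A polynomial solution: f(k) = k.
R(k) = B(k−1)·f(k)/C(k) = k*(k + 2); s_k = R·t_k = 3*k/(k + 1).
Δs = 3/(k**2 + 3*k + 2), as required.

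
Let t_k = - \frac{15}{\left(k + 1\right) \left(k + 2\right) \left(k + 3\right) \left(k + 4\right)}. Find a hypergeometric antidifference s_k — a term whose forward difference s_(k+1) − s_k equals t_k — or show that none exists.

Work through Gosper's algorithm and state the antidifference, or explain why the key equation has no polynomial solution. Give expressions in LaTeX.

The ratio is (k + 1)/(k + 5).
Take A(k)=k + 1, B(k)=k + 5, C(k)=1.
Set up (k + 1)·f(k+1) − (k + 4)·f(k) − (1) = 0.
From deg A=1, deg B=1, deg C=0: d=3.
A polynomial solution: f(k) = k*(k**2 + 6*k + 11)/18.
Get s_k = R·t_k = 5*k*(-k**2 - 6*k - 11)/(6*(k + 1)*(k + 2)*(k + 3)) with R(k) = B(k−1)f(k)/C(k) = k*(k + 4)*(k**2 + 6*k + 11)/18.
s_(k+1) − s_k = -15/(k**4 + 10*k**3 + 35*k**2 + 50*k + 24) = t_k.

s_k = \frac{5 k \left(- k^{2} - 6 k - 11\right)}{6 \left(k + 1\right) \left(k + 2\right) \left(k + 3\right)}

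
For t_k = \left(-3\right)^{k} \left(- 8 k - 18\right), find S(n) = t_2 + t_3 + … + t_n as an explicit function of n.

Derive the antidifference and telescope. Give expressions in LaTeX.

S(n) = - 6 \left(-3\right)^{n} n - 15 \left(-3\right)^{n} - 63

t_(k+1)/t_k = 3*(-4*k - 13)/(4*k + 9).
So A=-3 and B=1, with C=k + 9/4.
Solve (-3)·f(k+1) − (1)·f(k) = k + 9/4.
Bound: deg f ≤ 1.
Solving with deg f ≤ 1: f(k) = -(2*k + 3)/8.
R(k) = B(k−1)·f(k)/C(k) = -(2*k + 3)/(2*(4*k + 9)); s_k = R·t_k = (-3)**k*(2*k + 3).
s_(k+1) − s_k = (-3)**k*(-8*k - 18) = t_k.
Telescope: S(n) = s_(n+1) − s_(2) = (-3)**(n + 1)*(2*n + 5) − (63) = -6*(-3)**n*n - 15*(-3)**n - 63.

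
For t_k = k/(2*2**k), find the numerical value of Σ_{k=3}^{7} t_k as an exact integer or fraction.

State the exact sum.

Σ = 119/256

Step 1: r(k) = (k + 1)/(2*k).
Gosper form: A/B · C(k+1)/C(k) with A=1/2, B=1, C=k.
f must satisfy (1/2)·f(k+1) − (1)·f(k) = k.
Bound: deg f ≤ 1.
Match coefficients ⇒ f(k) = -2*(k + 1).
So s_k = (B(k−1)f/C)·t_k = (-2*(k + 1)/k)·t_k = (-k - 1)/2**k.
Check: Δs_k = k/(2*2**k). ✓
Telescoping: Σ = s_(8) − s_(3) = -9/256 − (-1/2) = 119/256.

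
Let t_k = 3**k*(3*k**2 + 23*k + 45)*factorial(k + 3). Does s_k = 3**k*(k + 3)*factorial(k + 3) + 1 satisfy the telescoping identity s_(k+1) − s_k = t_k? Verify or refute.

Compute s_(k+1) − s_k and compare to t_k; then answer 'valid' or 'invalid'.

s_(k+1) = 3**(k + 1)*(k + 4)*factorial(k + 4) + 1
s_(k+1) − s_k = 3**k*(3*k**2 + 23*k + 45)*factorial(k + 3)
(s_(k+1) − s_k) − t_k = 0

valid (s_(k+1) − s_k reduces to t_k)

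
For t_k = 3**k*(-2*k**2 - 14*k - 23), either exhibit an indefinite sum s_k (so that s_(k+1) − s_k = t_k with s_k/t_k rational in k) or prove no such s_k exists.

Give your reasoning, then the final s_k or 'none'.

t_(k+1)/t_k = 3*(2*k**2 + 18*k + 39)/(2*k**2 + 14*k + 23).
A = 3, B = 1, C = k**2 + 7*k + 23/2.
Need (3)·f(k+1) − (1)·f(k) = k**2 + 7*k + 23/2.
Bound: deg f ≤ 2.
A polynomial solution: f(k) = (k + 2)**2/2.
Get s_k = R·t_k = 3**k*(-k**2 - 4*k - 4) with R(k) = B(k−1)f(k)/C(k) = (k + 2)**2/(2*k**2 + 14*k + 23).
Δs = 3**k*(-2*k**2 - 14*k - 23), as required.

s_k = 3**k*(-k**2 - 4*k - 4)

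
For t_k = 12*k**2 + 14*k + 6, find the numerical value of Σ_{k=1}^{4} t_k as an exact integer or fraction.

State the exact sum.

Step 1: r(k) = (6*k**2 + 19*k + 16)/(6*k**2 + 7*k + 3).
So A=1 and B=1, with C=k**2 + 7*k/6 + 1/2.
f must satisfy (1)·f(k+1) − (1)·f(k) = k**2 + 7*k/6 + 1/2.
d = 3 from the (0,0,2) case.
Solve for f: f(k) = k*(4*k**2 + k + 1)/12 (degree 3 ≤ 3).
R(k) = B(k−1)·f(k)/C(k) = k*(4*k**2 + k + 1)/(2*(6*k**2 + 7*k + 3)); s_k = R·t_k = k*(4*k**2 + k + 1).
s_(k+1) − s_k = 12*k**2 + 14*k + 6 = t_k.
Telescoping: Σ = s_(5) − s_(1) = 530 − (6) = 524.

Σ = 524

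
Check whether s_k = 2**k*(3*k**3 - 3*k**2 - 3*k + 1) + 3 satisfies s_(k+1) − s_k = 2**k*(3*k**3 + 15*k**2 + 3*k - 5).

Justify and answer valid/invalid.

Valid — Δs_k = t_k.

s_(k+1) = 6*2**k*k**3 + 12*2**k*k**2 - 4*2**k + 3
s_(k+1) − s_k = 2**k*(3*k**3 + 15*k**2 + 3*k - 5)
(s_(k+1) − s_k) − t_k = 0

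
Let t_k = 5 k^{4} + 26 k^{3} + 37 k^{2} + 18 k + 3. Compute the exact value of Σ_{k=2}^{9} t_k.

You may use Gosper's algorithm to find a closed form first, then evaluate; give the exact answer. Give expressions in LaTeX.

Ratio r(k) = (5*k**4 + 46*k**3 + 145*k**2 + 190*k + 89)/(5*k**4 + 26*k**3 + 37*k**2 + 18*k + 3).
Factor: A=1; B=1; C=k**4 + 26*k**3/5 + 37*k**2/5 + 18*k/5 + 3/5.
Set up (1)·f(k+1) − (1)·f(k) − (k**4 + 26*k**3/5 + 37*k**2/5 + 18*k/5 + 3/5) = 0.
Degrees (0,0,4) ⇒ d ≤ 5.
Solving with deg f ≤ 5: f(k) = k**2*(k**3 + 4*k**2 + k - 3)/5.
So s_k = (B(k−1)f/C)·t_k = (k**2*(k**3 + 4*k**2 + k - 3)/(5*k**4 + 26*k**3 + 37*k**2 + 18*k + 3))·t_k = k**2*(k**3 + 4*k**2 + k - 3).
Δs = 5*k**4 + 26*k**3 + 37*k**2 + 18*k + 3, as required.
Evaluate s at k=10 and k=2: 140700 and 92; difference 140608.

Σ = 140608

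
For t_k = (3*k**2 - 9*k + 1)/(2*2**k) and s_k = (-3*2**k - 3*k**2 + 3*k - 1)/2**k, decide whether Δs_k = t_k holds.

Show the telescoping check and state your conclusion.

s_(k+1) = (-6*2**k + 3*k - 3*(k + 1)**2 + 2)/(2*2**k)
s_(k+1) − s_k = (3*k**2 - 9*k + 1)/(2*2**k)
(s_(k+1) − s_k) − t_k = 0

Valid — Δs_k = t_k.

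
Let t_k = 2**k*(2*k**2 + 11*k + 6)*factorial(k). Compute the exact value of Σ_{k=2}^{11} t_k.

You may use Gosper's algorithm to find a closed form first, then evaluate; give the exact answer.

Σ = 31391848857552

t_(k+1)/t_k = 2*(2*k**3 + 17*k**2 + 34*k + 19)/(2*k**2 + 11*k + 6).
So A=2*k + 2 and B=1, with C=k**2 + 11*k/2 + 3.
Solve (2*k + 2)·f(k+1) − (1)·f(k) = k**2 + 11*k/2 + 3.
Degrees (1,0,2) ⇒ d ≤ 1.
Solving with deg f ≤ 1: f(k) = (k + 4)/2.
Get s_k = R·t_k = 2**k*(k + 4)*factorial(k) with R(k) = B(k−1)f(k)/C(k) = (k + 4)/(2*k**2 + 11*k + 6).
Δs = 2**k*(2*k**2 + 11*k + 6)*factorial(k), as required.
Telescoping: Σ = s_(12) − s_(2) = 31391848857600 − (48) = 31391848857552.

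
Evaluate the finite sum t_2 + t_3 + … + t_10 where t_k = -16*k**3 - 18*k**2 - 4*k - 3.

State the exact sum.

t_(k+1)/t_k = (16*k**3 + 66*k**2 + 88*k + 41)/(16*k**3 + 18*k**2 + 4*k + 3).
So A=1 and B=1, with C=k**3 + 9*k**2/8 + k/4 + 3/16.
Set up (1)·f(k+1) − (1)·f(k) − (k**3 + 9*k**2/8 + k/4 + 3/16) = 0.
From deg A=0, deg B=0, deg C=3: d=4.
Match coefficients ⇒ f(k) = k*(4*k**3 - 2*k**2 - 3*k + 4)/16.
Certificate R = B(k−1)f/C = k*(4*k**3 - 2*k**2 - 3*k + 4)/(16*k**3 + 18*k**2 + 4*k + 3) gives s_k = k*(-4*k**3 + 2*k**2 + 3*k - 4).
s_(k+1) − s_k = -16*k**3 - 18*k**2 - 4*k - 3 = t_k.
Evaluate s at k=11 and k=2: -55583 and -44; difference -55539.

Σ = -55539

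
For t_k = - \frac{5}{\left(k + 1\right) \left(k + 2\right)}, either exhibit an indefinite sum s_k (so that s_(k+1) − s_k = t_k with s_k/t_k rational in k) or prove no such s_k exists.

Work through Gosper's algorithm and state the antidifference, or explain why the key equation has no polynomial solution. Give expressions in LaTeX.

Compute t_(k+1)/t_k: get (k + 1)/(k + 3).
So A=k + 1 and B=k + 3, with C=1.
Need (k + 1)·f(k+1) − (k + 2)·f(k) = 1.
deg f ≤ 1 (via 1,1,0).
A polynomial solution: f(k) = k.
R(k) = B(k−1)·f(k)/C(k) = k*(k + 2); s_k = R·t_k = -5*k/(k + 1).
s_(k+1) − s_k = -5/(k**2 + 3*k + 2) = t_k.

s_k = - \frac{5 k}{k + 1}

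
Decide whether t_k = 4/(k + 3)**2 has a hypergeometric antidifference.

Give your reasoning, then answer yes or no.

No — t_k has no hypergeometric antidifference.

Compute t_(k+1)/t_k: get (k + 3)**2/(k + 4)**2.
Normal form (A,B,C) = (k**2 + 6*k + 9, k**2 + 8*k + 16, 1).
Solve (k**2 + 6*k + 9)·f(k+1) − (k**2 + 6*k + 9)·f(k) = 1.
d = 0 from the (2,2,0) case.
Put f(k) = c0: A·f(k+1) − B(k−1)·f(k) − C = -1; need -1 = 0 — inconsistent ⇒ no f, not summable.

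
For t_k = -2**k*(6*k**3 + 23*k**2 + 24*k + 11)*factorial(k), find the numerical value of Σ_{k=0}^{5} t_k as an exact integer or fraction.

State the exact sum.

Σ = -5944323

Step 1: r(k) = 2*(6*k**4 + 47*k**3 + 129*k**2 + 152*k + 64)/(6*k**3 + 23*k**2 + 24*k + 11).
Normal form (A,B,C) = (2*k + 2, 1, k**3 + 23*k**2/6 + 4*k + 11/6).
Solve (2*k + 2)·f(k+1) − (1)·f(k) = k**3 + 23*k**2/6 + 4*k + 11/6.
deg f ≤ 2 (via 1,0,3).
Coefficient equations give f(k) = (3*k**2 + 4*k - 3)/6.
R(k) = B(k−1)·f(k)/C(k) = (3*k**2 + 4*k - 3)/(6*k**3 + 23*k**2 + 24*k + 11); s_k = R·t_k = -2**k*(3*k**2 + 4*k - 3)*factorial(k).
s_(k+1) − s_k = -2**k*(6*k**3 + 23*k**2 + 24*k + 11)*factorial(k) = t_k.
Σ_(k=0)^(5) t_k = s_(6) − s_(0) = -5944320 − (3) = -5944323.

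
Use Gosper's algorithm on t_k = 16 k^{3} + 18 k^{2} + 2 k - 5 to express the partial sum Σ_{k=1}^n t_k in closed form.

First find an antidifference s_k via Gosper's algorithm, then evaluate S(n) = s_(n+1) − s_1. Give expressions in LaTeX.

S(n) = n \left(4 n^{3} + 14 n^{2} + 14 n - 1\right)

r(k) = (16*k**3 + 66*k**2 + 86*k + 31)/(16*k**3 + 18*k**2 + 2*k - 5) after simplifying.
Gosper form: A/B · C(k+1)/C(k) with A=1, B=1, C=k**3 + 9*k**2/8 + k/8 - 5/16.
Solve (1)·f(k+1) − (1)·f(k) = k**3 + 9*k**2/8 + k/8 - 5/16.
d = 4 from the (0,0,3) case.
Solve for f: f(k) = k*(2*k - 3)*(2*k**2 + 2*k + 1)/16 (degree 4 ≤ 4).
Get s_k = R·t_k = k*(4*k**3 - 2*k**2 - 4*k - 3) with R(k) = B(k−1)f(k)/C(k) = k*(2*k - 3)*(2*k**2 + 2*k + 1)/(16*k**3 + 18*k**2 + 2*k - 5).
Δs = 16*k**3 + 18*k**2 + 2*k - 5, as required.
Evaluate: s_(n+1) = 4*n**4 + 14*n**3 + 14*n**2 - n - 5; subtract s_(1) = -5 ⇒ S(n) = n*(4*n**3 + 14*n**2 + 14*n - 1).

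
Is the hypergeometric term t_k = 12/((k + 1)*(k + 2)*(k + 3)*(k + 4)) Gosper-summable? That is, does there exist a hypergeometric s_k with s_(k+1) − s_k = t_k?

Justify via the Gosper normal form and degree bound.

Compute t_(k+1)/t_k: get (k + 1)/(k + 5).
Normal form (A,B,C) = (k + 1, k + 5, 1).
Key eq: (k + 1)·f(k+1) = (k + 4)·f(k) + (1).
d = 3 from the (1,1,0) case.
Solve for f: f(k) = k*(k**2 + 6*k + 11)/18 (degree 3 ≤ 3).
R(k) = B(k−1)·f(k)/C(k) = k*(k + 4)*(k**2 + 6*k + 11)/18; s_k = R·t_k = 2*k*(k**2 + 6*k + 11)/(3*(k + 1)*(k + 2)*(k + 3)).
Verify: 12/(k**4 + 10*k**3 + 35*k**2 + 50*k + 24) matches t_k.

Yes. s_k = 2*k*(k**2 + 6*k + 11)/(3*(k + 1)*(k + 2)*(k + 3)).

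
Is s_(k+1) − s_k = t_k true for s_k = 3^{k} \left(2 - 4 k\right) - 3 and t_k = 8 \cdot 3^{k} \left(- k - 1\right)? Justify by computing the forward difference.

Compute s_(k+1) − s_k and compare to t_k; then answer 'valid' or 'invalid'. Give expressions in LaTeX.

valid (s_(k+1) − s_k reduces to t_k)

s_(k+1) = 6*3**k*(-2*k - 1) - 3
s_(k+1) − s_k = 8*3**k*(-k - 1)
(s_(k+1) − s_k) − t_k = 0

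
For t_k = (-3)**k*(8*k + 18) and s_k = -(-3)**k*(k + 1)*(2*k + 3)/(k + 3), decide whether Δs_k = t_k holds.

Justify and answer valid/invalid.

Invalid: residual (-3)**k*(-16*k**2 - 88*k - 114)/(k**2 + 7*k + 12) ≠ 0.

s_(k+1) = 3*(-3)**k*(k + 2)*(2*k + 5)/(k + 4)
s_(k+1) − s_k = (-3)**k*(8*k**3 + 58*k**2 + 134*k + 102)/(k**2 + 7*k + 12)
(s_(k+1) − s_k) − t_k = (-3)**k*(-16*k**2 - 88*k - 114)/(k**2 + 7*k + 12)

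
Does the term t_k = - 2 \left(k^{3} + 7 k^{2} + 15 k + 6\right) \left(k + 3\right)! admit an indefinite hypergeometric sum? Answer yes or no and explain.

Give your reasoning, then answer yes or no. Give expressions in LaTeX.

Step 1: r(k) = (k**4 + 14*k**3 + 72*k**2 + 157*k + 116)/(k**3 + 7*k**2 + 15*k + 6).
So A=k + 4 and B=1, with C=k**3 + 7*k**2 + 15*k + 6.
Need (k + 4)·f(k+1) − (1)·f(k) = k**3 + 7*k**2 + 15*k + 6.
Degrees (1,0,3) ⇒ d ≤ 2.
Solving with deg f ≤ 2: f(k) = k**2 + 2*k - 2.
Get s_k = R·t_k = -2*(k**2 + 2*k - 2)*factorial(k + 3) with R(k) = B(k−1)f(k)/C(k) = (k**2 + 2*k - 2)/(k**3 + 7*k**2 + 15*k + 6).
Verify: -2*(k**3 + 7*k**2 + 15*k + 6)*factorial(k + 3) matches t_k.

Yes. s_k = - 2 \left(k^{2} + 2 k - 2\right) \left(k + 3\right)!.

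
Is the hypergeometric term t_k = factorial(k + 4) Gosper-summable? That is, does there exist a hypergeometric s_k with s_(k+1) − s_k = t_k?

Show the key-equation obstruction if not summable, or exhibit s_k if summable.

The ratio is k + 5.
Take A(k)=k + 5, B(k)=1, C(k)=1.
Set up (k + 5)·f(k+1) − (1)·f(k) − (1) = 0.
Bound: deg f ≤ -1.
Negative degree bound (-1): no f exists, t_k not Gosper-summable.

No — key equation has no polynomial f.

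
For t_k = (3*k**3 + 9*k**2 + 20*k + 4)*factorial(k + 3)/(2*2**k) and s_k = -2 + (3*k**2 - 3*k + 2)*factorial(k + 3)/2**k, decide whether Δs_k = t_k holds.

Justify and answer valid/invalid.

s_(k+1) = -2**(-k - 1)*(3*k - 3*(k + 1)**2 + 1)*factorial(k + 4) - 2
s_(k+1) − s_k = (3*k**3 + 9*k**2 + 20*k + 4)*factorial(k + 3)/(2*2**k)
(s_(k+1) − s_k) − t_k = 0

valid (s_(k+1) − s_k reduces to t_k)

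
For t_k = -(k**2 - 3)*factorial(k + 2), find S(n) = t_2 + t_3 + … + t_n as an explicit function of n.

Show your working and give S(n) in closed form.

S(n) = -n*factorial(n + 3) + 2*factorial(n + 3) - 24

Compute t_(k+1)/t_k: get (k + 3)*((k + 1)**2 - 3)/(k**2 - 3).
Normal form (A,B,C) = (k + 3, 1, k**2 - 3).
Need (k + 3)·f(k+1) − (1)·f(k) = k**2 - 3.
d = 1 from the (1,0,2) case.
A polynomial solution: f(k) = k - 3.
So s_k = (B(k−1)f/C)·t_k = ((k - 3)/(k**2 - 3))·t_k = -(k - 3)*factorial(k + 2).
Δs = -(k**2 - 3)*factorial(k + 2), as required.
s_(n+1) = -(n - 2)*factorial(n + 3) and s_(2) = 24, so S(n) = -n*factorial(n + 3) + 2*factorial(n + 3) - 24.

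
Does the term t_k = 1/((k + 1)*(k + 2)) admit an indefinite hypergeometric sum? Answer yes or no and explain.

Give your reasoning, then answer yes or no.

Yes. s_k = k/(k + 1).

The ratio is (k + 1)/(k + 3).
Factor: A=k + 1; B=k + 3; C=1.
Set up (k + 1)·f(k+1) − (k + 2)·f(k) − (1) = 0.
d = 1 from the (1,1,0) case.
Solve for f: f(k) = k (degree 1 ≤ 1).
Then R = B(k−1)f/C = k*(k + 2), so s_k = R(k)·t_k = k/(k + 1).
s_(k+1) − s_k = 1/(k**2 + 3*k + 2) = t_k.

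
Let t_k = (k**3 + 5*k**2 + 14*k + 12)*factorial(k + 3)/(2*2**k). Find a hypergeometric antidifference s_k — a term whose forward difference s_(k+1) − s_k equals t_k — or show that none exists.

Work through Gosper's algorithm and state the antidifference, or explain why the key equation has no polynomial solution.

s_k = (k**2 + k + 2)*factorial(k + 3)/2**k

r(k) = (k**4 + 12*k**3 + 59*k**2 + 140*k + 128)/(2*(k**3 + 5*k**2 + 14*k + 12)) after simplifying.
Gosper form: A/B · C(k+1)/C(k) with A=k/2 + 2, B=1, C=k**3 + 5*k**2 + 14*k + 12.
f must satisfy (k/2 + 2)·f(k+1) − (1)·f(k) = k**3 + 5*k**2 + 14*k + 12.
Bound: deg f ≤ 2.
Match coefficients ⇒ f(k) = 2*(k**2 + k + 2).
So s_k = (B(k−1)f/C)·t_k = (2*(k**2 + k + 2)/(k**3 + 5*k**2 + 14*k + 12))·t_k = (k**2 + k + 2)*factorial(k + 3)/2**k.
Verify: (k**3 + 5*k**2 + 14*k + 12)*factorial(k + 3)/(2*2**k) matches t_k.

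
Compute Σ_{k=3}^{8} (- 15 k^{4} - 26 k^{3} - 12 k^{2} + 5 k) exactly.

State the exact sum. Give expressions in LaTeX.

Compute t_(k+1)/t_k: get (15*k**4 + 86*k**3 + 180*k**2 + 157*k + 48)/(k*(15*k**3 + 26*k**2 + 12*k - 5)).
A = 1, B = 1, C = k**4 + 26*k**3/15 + 4*k**2/5 - k/3.
Need (1)·f(k+1) − (1)·f(k) = k**4 + 26*k**3/15 + 4*k**2/5 - k/3.
Degrees (0,0,4) ⇒ d ≤ 5.
Solving with deg f ≤ 5: f(k) = k*(k - 1)*(3*k**3 + 2*k**2 - 2*k - 4)/15.
R(k) = B(k−1)·f(k)/C(k) = (k - 1)*(3*k**3 + 2*k**2 - 2*k - 4)/(15*k**3 + 26*k**2 + 12*k - 5); s_k = R·t_k = k*(-3*k**4 + k**3 + 4*k**2 + 2*k - 4).
Verify: k*(-15*k**3 - 26*k**2 - 12*k + 5) matches t_k.
Evaluate s at k=9 and k=3: -167544 and -534; difference -167010.

Σ = -167010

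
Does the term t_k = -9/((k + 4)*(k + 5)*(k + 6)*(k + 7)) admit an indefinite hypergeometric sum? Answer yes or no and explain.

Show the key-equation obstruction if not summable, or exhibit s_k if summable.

Yes. s_k = k*(-k**2 - 15*k - 74)/(40*(k + 4)*(k + 5)*(k + 6)).

Ratio r(k) = (k + 4)/(k + 8).
Gosper form: A/B · C(k+1)/C(k) with A=k + 4, B=k + 8, C=1.
Need (k + 4)·f(k+1) − (k + 7)·f(k) = 1.
Degrees (1,1,0) ⇒ d ≤ 3.
Solve for f: f(k) = k*(k**2 + 15*k + 74)/360 (degree 3 ≤ 3).
Get s_k = R·t_k = k*(-k**2 - 15*k - 74)/(40*(k + 4)*(k + 5)*(k + 6)) with R(k) = B(k−1)f(k)/C(k) = k*(k + 7)*(k**2 + 15*k + 74)/360.
s_(k+1) − s_k = -9/(k**4 + 22*k**3 + 179*k**2 + 638*k + 840) = t_k.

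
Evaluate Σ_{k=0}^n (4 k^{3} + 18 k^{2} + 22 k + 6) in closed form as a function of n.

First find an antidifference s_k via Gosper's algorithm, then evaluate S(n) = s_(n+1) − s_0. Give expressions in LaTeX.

S(n) = n^{4} + 8 n^{3} + 21 n^{2} + 20 n + 6

The ratio is (2*k**3 + 15*k**2 + 35*k + 25)/(2*k**3 + 9*k**2 + 11*k + 3).
Take A(k)=1, B(k)=1, C(k)=k**3 + 9*k**2/2 + 11*k/2 + 3/2.
Key eq: (1)·f(k+1) = (1)·f(k) + (k**3 + 9*k**2/2 + 11*k/2 + 3/2).
d = 4 from the (0,0,3) case.
Solve for f: f(k) = k*(k + 2)*(k**2 + 2*k - 1)/4 (degree 4 ≤ 4).
Get s_k = R·t_k = k*(k**3 + 4*k**2 + 3*k - 2) with R(k) = B(k−1)f(k)/C(k) = k*(k + 2)*(k**2 + 2*k - 1)/(2*(2*k + 3)*(k**2 + 3*k + 1)).
Check: Δs_k = 4*k**3 + 18*k**2 + 22*k + 6. ✓
s_(n+1) = n**4 + 8*n**3 + 21*n**2 + 20*n + 6 and s_(0) = 0, so S(n) = n**4 + 8*n**3 + 21*n**2 + 20*n + 6.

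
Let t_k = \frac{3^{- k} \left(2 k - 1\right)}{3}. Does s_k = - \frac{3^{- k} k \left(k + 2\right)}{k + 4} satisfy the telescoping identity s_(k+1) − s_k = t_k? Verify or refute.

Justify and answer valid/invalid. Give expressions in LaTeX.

s_(k+1) = -(k + 1)*(k + 3)/(3*3**k*(k + 5))
s_(k+1) − s_k = (2*k**3 + 13*k**2 + 11*k - 12)/(3*3**k*(k**2 + 9*k + 20))
(s_(k+1) − s_k) − t_k = 4*(-k**2 - 5*k + 2)/(3*3**k*(k**2 + 9*k + 20))

Invalid: residual \frac{4 \cdot 3^{- k} \left(- k^{2} - 5 k + 2\right)}{3 \left(k^{2} + 9 k + 20\right)} ≠ 0.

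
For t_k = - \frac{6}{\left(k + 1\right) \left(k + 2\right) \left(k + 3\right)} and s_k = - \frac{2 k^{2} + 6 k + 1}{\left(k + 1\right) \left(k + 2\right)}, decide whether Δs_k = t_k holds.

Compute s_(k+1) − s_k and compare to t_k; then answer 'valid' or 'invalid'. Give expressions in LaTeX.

Valid — Δs_k = t_k.

s_(k+1) = (-6*k - 2*(k + 1)**2 - 7)/((k + 2)*(k + 3))
s_(k+1) − s_k = -6/(k**3 + 6*k**2 + 11*k + 6)
(s_(k+1) − s_k) − t_k = 0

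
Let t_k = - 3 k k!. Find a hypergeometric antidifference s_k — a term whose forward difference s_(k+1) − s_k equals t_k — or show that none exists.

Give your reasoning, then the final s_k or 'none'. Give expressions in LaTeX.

s_k = - 3 k!

The ratio is (k + 1)**2/k.
Gosper form: A/B · C(k+1)/C(k) with A=k + 1, B=1, C=k.
Key eq: (k + 1)·f(k+1) = (1)·f(k) + (k).
Bound: deg f ≤ 0.
Coefficient equations give f(k) = 1.
Then R = B(k−1)f/C = 1/k, so s_k = R(k)·t_k = -3*factorial(k).
Verify: -3*k*factorial(k) matches t_k.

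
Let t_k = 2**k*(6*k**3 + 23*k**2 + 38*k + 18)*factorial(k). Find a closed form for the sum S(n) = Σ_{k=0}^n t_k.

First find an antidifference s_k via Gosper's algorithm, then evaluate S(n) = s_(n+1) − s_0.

S(n) = 6*2**n*n**3*factorial(n) + 26*2**n*n**2*factorial(n) + 42*2**n*n*factorial(n) + 22*2**n*factorial(n) - 4

r(k) = 2*(6*k**4 + 47*k**3 + 143*k**2 + 187*k + 85)/(6*k**3 + 23*k**2 + 38*k + 18) after simplifying.
Gosper form: A/B · C(k+1)/C(k) with A=2*k + 2, B=1, C=k**3 + 23*k**2/6 + 19*k/3 + 3.
Solve (2*k + 2)·f(k+1) − (1)·f(k) = k**3 + 23*k**2/6 + 19*k/3 + 3.
d = 2 from the (1,0,3) case.
Solve for f: f(k) = (3*k**2 + 4*k + 4)/6 (degree 2 ≤ 2).
R(k) = B(k−1)·f(k)/C(k) = (3*k**2 + 4*k + 4)/(6*k**3 + 23*k**2 + 38*k + 18); s_k = R·t_k = 2**k*(3*k**2 + 4*k + 4)*factorial(k).
Verify: 2**k*(6*k**3 + 23*k**2 + 38*k + 18)*factorial(k) matches t_k.
Σ_(k=0)^n t_k = s_(n+1) − s_(0) = (2**(n + 1)*(3*n**2 + 10*n + 11)*factorial(n + 1)) − (4), i.e. 6*2**n*n**3*factorial(n) + 26*2**n*n**2*factorial(n) + 42*2**n*n*factorial(n) + 22*2**n*factorial(n) - 4.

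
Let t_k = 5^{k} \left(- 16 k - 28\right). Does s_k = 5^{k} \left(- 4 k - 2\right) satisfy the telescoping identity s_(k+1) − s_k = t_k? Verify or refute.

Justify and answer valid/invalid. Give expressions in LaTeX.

valid; difference matches t_k

s_(k+1) = 5**(k + 1)*(-4*k - 6)
s_(k+1) − s_k = 5**k*(-16*k - 28)
(s_(k+1) − s_k) − t_k = 0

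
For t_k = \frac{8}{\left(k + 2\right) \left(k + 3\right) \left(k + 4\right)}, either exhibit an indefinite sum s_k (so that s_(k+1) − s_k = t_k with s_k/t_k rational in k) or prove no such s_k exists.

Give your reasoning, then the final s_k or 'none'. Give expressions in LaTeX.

Compute t_(k+1)/t_k: get (k + 2)/(k + 5).
A = k + 2, B = k + 5, C = 1.
Need (k + 2)·f(k+1) − (k + 4)·f(k) = 1.
From deg A=1, deg B=1, deg C=0: d=2.
Coefficient equations give f(k) = k*(k + 5)/12.
Get s_k = R·t_k = 2*k*(k + 5)/(3*(k + 2)*(k + 3)) with R(k) = B(k−1)f(k)/C(k) = k*(k + 4)*(k + 5)/12.
Check: Δs_k = 8/(k**3 + 9*k**2 + 26*k + 24). ✓

s_k = \frac{2 k \left(k + 5\right)}{3 \left(k + 2\right) \left(k + 3\right)}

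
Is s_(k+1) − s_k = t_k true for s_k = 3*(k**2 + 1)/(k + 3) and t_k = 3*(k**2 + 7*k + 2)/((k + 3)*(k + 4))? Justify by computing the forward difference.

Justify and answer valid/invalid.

valid (s_(k+1) − s_k reduces to t_k)

s_(k+1) = 3*((k + 1)**2 + 1)/(k + 4)
s_(k+1) − s_k = 3*(k**2 + 7*k + 2)/(k**2 + 7*k + 12)
(s_(k+1) − s_k) − t_k = 0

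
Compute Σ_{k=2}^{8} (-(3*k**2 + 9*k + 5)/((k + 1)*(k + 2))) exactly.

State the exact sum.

Compute t_(k+1)/t_k: get (k + 1)*(9*k + 3*(k + 1)**2 + 14)/((k + 3)*(3*k**2 + 9*k + 5)).
Gosper form: A/B · C(k+1)/C(k) with A=k + 1, B=k + 3, C=k**2 + 3*k + 5/3.
Solve (k + 1)·f(k+1) − (k + 2)·f(k) = k**2 + 3*k + 5/3.
Degrees (1,1,2) ⇒ d ≤ 2.
Coefficient equations give f(k) = k*(3*k + 2)/3.
So s_k = (B(k−1)f/C)·t_k = (k*(k + 2)*(3*k + 2)/(3*k**2 + 9*k + 5))·t_k = k*(-3*k - 2)/(k + 1).
s_(k+1) − s_k = (-3*k**2 - 9*k - 5)/(k**2 + 3*k + 2) = t_k.
Σ_(k=2)^(8) t_k = s_(9) − s_(2) = -261/10 − (-16/3) = -623/30.

Σ = -623/30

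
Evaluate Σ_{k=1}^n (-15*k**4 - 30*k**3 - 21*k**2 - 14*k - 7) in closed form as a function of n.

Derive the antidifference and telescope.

S(n) = n*(-3*n**4 - 15*n**3 - 27*n**2 - 25*n - 17)

r(k) = (15*k**4 + 90*k**3 + 201*k**2 + 206*k + 87)/(15*k**4 + 30*k**3 + 21*k**2 + 14*k + 7) after simplifying.
Factor: A=1; B=1; C=k**4 + 2*k**3 + 7*k**2/5 + 14*k/15 + 7/15.
Need (1)·f(k+1) − (1)·f(k) = k**4 + 2*k**3 + 7*k**2/5 + 14*k/15 + 7/15.
Degrees (0,0,4) ⇒ d ≤ 5.
Solve for f: f(k) = k*(3*k**4 - 3*k**2 + 4*k + 3)/15 (degree 5 ≤ 5).
Get s_k = R·t_k = k*(-3*k**4 + 3*k**2 - 4*k - 3) with R(k) = B(k−1)f(k)/C(k) = k*(3*k**4 - 3*k**2 + 4*k + 3)/(15*k**4 + 30*k**3 + 21*k**2 + 14*k + 7).
Verify: -15*k**4 - 30*k**3 - 21*k**2 - 14*k - 7 matches t_k.
Σ_(k=1)^n t_k = s_(n+1) − s_(1) = (-3*n**5 - 15*n**4 - 27*n**3 - 25*n**2 - 17*n - 7) − (-7), i.e. n*(-3*n**4 - 15*n**3 - 27*n**2 - 25*n - 17).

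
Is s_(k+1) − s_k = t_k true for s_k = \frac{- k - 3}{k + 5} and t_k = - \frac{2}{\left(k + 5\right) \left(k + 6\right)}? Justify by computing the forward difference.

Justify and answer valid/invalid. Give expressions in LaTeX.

s_(k+1) = (-k - 4)/(k + 6)
s_(k+1) − s_k = -2/(k**2 + 11*k + 30)
(s_(k+1) − s_k) − t_k = 0

valid; difference matches t_k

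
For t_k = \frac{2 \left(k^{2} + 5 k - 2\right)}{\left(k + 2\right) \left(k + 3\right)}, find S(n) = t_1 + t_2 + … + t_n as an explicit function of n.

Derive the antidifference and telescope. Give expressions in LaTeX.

S(n) = \frac{2 n \left(3 n + 1\right)}{3 \left(n + 3\right)}

t_(k+1)/t_k = (k + 2)*(5*k + (k + 1)**2 + 3)/((k + 4)*(k**2 + 5*k - 2)).
Factor: A=k + 2; B=k + 4; C=k**2 + 5*k - 2.
Set up (k + 2)·f(k+1) − (k + 3)·f(k) − (k**2 + 5*k - 2) = 0.
Degrees (1,1,2) ⇒ d ≤ 2.
Solving with deg f ≤ 2: f(k) = k*(k - 2).
Certificate R = B(k−1)f/C = k*(k - 2)*(k + 3)/(k**2 + 5*k - 2) gives s_k = 2*k*(k - 2)/(k + 2).
s_(k+1) − s_k = 2*(k**2 + 5*k - 2)/(k**2 + 5*k + 6) = t_k.
Evaluate: s_(n+1) = 2*(n**2 - 1)/(n + 3); subtract s_(1) = -2/3 ⇒ S(n) = 2*n*(3*n + 1)/(3*(n + 3)).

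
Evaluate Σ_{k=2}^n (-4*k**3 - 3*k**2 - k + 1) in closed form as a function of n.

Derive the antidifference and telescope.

S(n) = -n**4 - 3*n**3 - 3*n**2 + 7

Step 1: r(k) = (k + 4*(k + 1)**3 + 3*(k + 1)**2)/(4*k**3 + 3*k**2 + k - 1).
Normal form (A,B,C) = (1, 1, k**3 + 3*k**2/4 + k/4 - 1/4).
f must satisfy (1)·f(k+1) − (1)·f(k) = k**3 + 3*k**2/4 + k/4 - 1/4.
d = 4 from the (0,0,3) case.
Solving with deg f ≤ 4: f(k) = k*(k**3 - k**2 - 1)/4.
Certificate R = B(k−1)f/C = k*(k**3 - k**2 - 1)/(4*k**3 + 3*k**2 + k - 1) gives s_k = -k**4 + k**3 + k.
Check: Δs_k = -4*k**3 - 3*k**2 - k + 1. ✓
Σ_(k=2)^n t_k = s_(n+1) − s_(2) = (-n**4 - 3*n**3 - 3*n**2 + 1) − (-6), i.e. -n**4 - 3*n**3 - 3*n**2 + 7.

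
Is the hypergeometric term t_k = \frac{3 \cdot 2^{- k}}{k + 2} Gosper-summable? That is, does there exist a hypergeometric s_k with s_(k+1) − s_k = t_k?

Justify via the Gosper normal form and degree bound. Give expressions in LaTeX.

No — negative degree bound, so no certificate f.

t_(k+1)/t_k = (k + 2)/(2*(k + 3)).
Gosper form: A/B · C(k+1)/C(k) with A=k/2 + 1, B=k + 3, C=1.
Key eq: (k/2 + 1)·f(k+1) = (k + 2)·f(k) + (1).
From deg A=1, deg B=1, deg C=0: d=-1.
d = -1 < 0 ⇒ no nonzero polynomial f; not summable.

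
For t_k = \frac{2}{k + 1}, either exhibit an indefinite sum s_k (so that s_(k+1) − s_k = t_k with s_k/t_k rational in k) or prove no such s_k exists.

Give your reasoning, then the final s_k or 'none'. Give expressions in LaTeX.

Step 1: r(k) = (k + 1)/(k + 2).
Normal form (A,B,C) = (k + 1, k + 2, 1).
Solve (k + 1)·f(k+1) − (k + 1)·f(k) = 1.
Bound: deg f ≤ 0.
Generic f = c0 gives residual -1; -1 = 0 cannot hold, so t_k is not Gosper-summable.

not Gosper-summable; s_k does not exist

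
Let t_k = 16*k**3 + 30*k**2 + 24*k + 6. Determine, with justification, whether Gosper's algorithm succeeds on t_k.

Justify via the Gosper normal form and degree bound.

The ratio is (8*k**3 + 39*k**2 + 66*k + 38)/(8*k**3 + 15*k**2 + 12*k + 3).
Gosper form: A/B · C(k+1)/C(k) with A=1, B=1, C=k**3 + 15*k**2/8 + 3*k/2 + 3/8.
Solve (1)·f(k+1) − (1)·f(k) = k**3 + 15*k**2/8 + 3*k/2 + 3/8.
From deg A=0, deg B=0, deg C=3: d=4.
Solving with deg f ≤ 4: f(k) = k*(4*k**3 + 2*k**2 + k - 1)/16.
Certificate R = B(k−1)f/C = k*(4*k**3 + 2*k**2 + k - 1)/(2*(8*k**3 + 15*k**2 + 12*k + 3)) gives s_k = k*(4*k**3 + 2*k**2 + k - 1).
Verify: 16*k**3 + 30*k**2 + 24*k + 6 matches t_k.

Yes. s_k = k*(4*k**3 + 2*k**2 + k - 1).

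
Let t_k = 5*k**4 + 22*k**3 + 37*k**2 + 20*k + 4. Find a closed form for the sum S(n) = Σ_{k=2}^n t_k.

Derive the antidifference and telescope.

r(k) = (5*k**4 + 42*k**3 + 133*k**2 + 180*k + 88)/(5*k**4 + 22*k**3 + 37*k**2 + 20*k + 4) after simplifying.
So A=1 and B=1, with C=k**4 + 22*k**3/5 + 37*k**2/5 + 4*k + 4/5.
Solve (1)·f(k+1) − (1)·f(k) = k**4 + 22*k**3/5 + 37*k**2/5 + 4*k + 4/5.
Degrees (0,0,4) ⇒ d ≤ 5.
Solving with deg f ≤ 5: f(k) = k**2*(k**3 + 3*k**2 + 3*k - 3)/5.
Certificate R = B(k−1)f/C = k**2*(k**3 + 3*k**2 + 3*k - 3)/(5*k**4 + 22*k**3 + 37*k**2 + 20*k + 4) gives s_k = k**2*(k**3 + 3*k**2 + 3*k - 3).
s_(k+1) − s_k = 5*k**4 + 22*k**3 + 37*k**2 + 20*k + 4 = t_k.
Evaluate: s_(n+1) = n**5 + 8*n**4 + 25*n**3 + 34*n**2 + 20*n + 4; subtract s_(2) = 92 ⇒ S(n) = n**5 + 8*n**4 + 25*n**3 + 34*n**2 + 20*n - 88.

S(n) = n**5 + 8*n**4 + 25*n**3 + 34*n**2 + 20*n - 88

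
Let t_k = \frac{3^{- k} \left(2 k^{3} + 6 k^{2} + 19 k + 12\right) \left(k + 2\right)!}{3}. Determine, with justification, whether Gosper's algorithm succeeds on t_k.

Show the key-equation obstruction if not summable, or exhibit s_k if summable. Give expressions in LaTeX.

r(k) = (2*k**4 + 18*k**3 + 73*k**2 + 150*k + 117)/(3*(2*k**3 + 6*k**2 + 19*k + 12)) after simplifying.
Normal form (A,B,C) = (k/3 + 1, 1, k**3 + 3*k**2 + 19*k/2 + 6).
Need (k/3 + 1)·f(k+1) − (1)·f(k) = k**3 + 3*k**2 + 19*k/2 + 6.
deg f ≤ 2 (via 1,0,3).
A polynomial solution: f(k) = 3*(2*k**2 + 2*k + 3)/2.
Get s_k = R·t_k = (2*k**2 + 2*k + 3)*factorial(k + 2)/3**k with R(k) = B(k−1)f(k)/C(k) = 3*(2*k**2 + 2*k + 3)/(2*k**3 + 6*k**2 + 19*k + 12).
s_(k+1) − s_k = (2*k**3 + 6*k**2 + 19*k + 12)*factorial(k + 2)/(3*3**k) = t_k.

Yes. s_k = 3^{- k} \left(2 k^{2} + 2 k + 3\right) \left(k + 2\right)!.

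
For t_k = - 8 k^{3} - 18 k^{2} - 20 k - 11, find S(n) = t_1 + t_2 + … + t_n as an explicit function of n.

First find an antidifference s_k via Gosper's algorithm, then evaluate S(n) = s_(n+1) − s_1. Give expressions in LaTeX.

S(n) = n \left(- 2 n^{3} - 10 n^{2} - 21 n - 24\right)

Ratio r(k) = (8*k**3 + 42*k**2 + 80*k + 57)/(8*k**3 + 18*k**2 + 20*k + 11).
Gosper form: A/B · C(k+1)/C(k) with A=1, B=1, C=k**3 + 9*k**2/4 + 5*k/2 + 11/8.
f must satisfy (1)·f(k+1) − (1)·f(k) = k**3 + 9*k**2/4 + 5*k/2 + 11/8.
d = 4 from the (0,0,3) case.
Match coefficients ⇒ f(k) = k*(2*k**3 + 2*k**2 + 3*k + 4)/8.
Get s_k = R·t_k = k*(-2*k**3 - 2*k**2 - 3*k - 4) with R(k) = B(k−1)f(k)/C(k) = k*(2*k**3 + 2*k**2 + 3*k + 4)/(8*k**3 + 18*k**2 + 20*k + 11).
Verify: -8*k**3 - 18*k**2 - 20*k - 11 matches t_k.
s_(n+1) = -2*n**4 - 10*n**3 - 21*n**2 - 24*n - 11 and s_(1) = -11, so S(n) = n*(-2*n**3 - 10*n**2 - 21*n - 24).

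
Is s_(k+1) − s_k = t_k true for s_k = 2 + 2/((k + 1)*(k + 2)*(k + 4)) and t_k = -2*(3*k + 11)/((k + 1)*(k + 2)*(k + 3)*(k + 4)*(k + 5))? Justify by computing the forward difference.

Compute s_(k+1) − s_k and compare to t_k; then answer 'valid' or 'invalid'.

Valid — Δs_k = t_k.

s_(k+1) = 2 + 2/((k + 2)*(k + 3)*(k + 5))
s_(k+1) − s_k = 2*(-3*k - 11)/(k**5 + 15*k**4 + 85*k**3 + 225*k**2 + 274*k + 120)
(s_(k+1) − s_k) − t_k = 0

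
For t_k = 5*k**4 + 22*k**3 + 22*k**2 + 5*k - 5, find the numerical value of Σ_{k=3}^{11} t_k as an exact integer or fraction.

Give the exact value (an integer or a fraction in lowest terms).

t_(k+1)/t_k = (5*k**4 + 42*k**3 + 118*k**2 + 135*k + 49)/(5*k**4 + 22*k**3 + 22*k**2 + 5*k - 5).
Gosper form: A/B · C(k+1)/C(k) with A=1, B=1, C=k**4 + 22*k**3/5 + 22*k**2/5 + k - 1.
Key eq: (1)·f(k+1) = (1)·f(k) + (k**4 + 22*k**3/5 + 22*k**2/5 + k - 1).
From deg A=0, deg B=0, deg C=4: d=5.
Solving with deg f ≤ 5: f(k) = k*(k**4 + 3*k**3 - 2*k**2 - 3*k - 4)/5.
R(k) = B(k−1)·f(k)/C(k) = k*(k**4 + 3*k**3 - 2*k**2 - 3*k - 4)/(5*k**4 + 22*k**3 + 22*k**2 + 5*k - 5); s_k = R·t_k = k*(k**4 + 3*k**3 - 2*k**2 - 3*k - 4).
Check: Δs_k = 5*k**4 + 22*k**3 + 22*k**2 + 5*k - 5. ✓
Σ_(k=3)^(11) t_k = s_(12) − s_(3) = 307104 − (393) = 306711.

Σ = 306711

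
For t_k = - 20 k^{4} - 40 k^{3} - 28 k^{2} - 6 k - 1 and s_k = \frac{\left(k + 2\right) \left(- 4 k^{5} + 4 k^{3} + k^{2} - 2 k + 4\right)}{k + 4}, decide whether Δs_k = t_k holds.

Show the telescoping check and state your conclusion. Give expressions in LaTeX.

s_(k+1) = (k + 3)*(-2*k - 4*(k + 1)**5 + 4*(k + 1)**3 + (k + 1)**2 + 2)/(k + 5)
s_(k+1) − s_k = (-20*k**6 - 188*k**5 - 548*k**4 - 674*k**3 - 377*k**2 - 83*k - 4)/(k**2 + 9*k + 20)
(s_(k+1) − s_k) − t_k = 2*(16*k**5 + 120*k**4 + 192*k**3 + 119*k**2 + 23*k + 8)/(k**2 + 9*k + 20)

Invalid: residual \frac{2 \left(16 k^{5} + 120 k^{4} + 192 k^{3} + 119 k^{2} + 23 k + 8\right)}{k^{2} + 9 k + 20} ≠ 0.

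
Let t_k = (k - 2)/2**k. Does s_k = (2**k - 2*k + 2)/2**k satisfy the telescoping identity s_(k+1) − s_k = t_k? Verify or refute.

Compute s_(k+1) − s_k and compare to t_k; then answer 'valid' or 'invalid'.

s_(k+1) = 1 - k/2**k
s_(k+1) − s_k = (k - 2)/2**k
(s_(k+1) − s_k) − t_k = 0

valid; difference matches t_k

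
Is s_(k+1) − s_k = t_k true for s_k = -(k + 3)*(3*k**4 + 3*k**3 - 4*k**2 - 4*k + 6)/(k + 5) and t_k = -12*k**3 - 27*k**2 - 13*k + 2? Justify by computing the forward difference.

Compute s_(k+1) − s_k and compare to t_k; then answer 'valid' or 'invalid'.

Invalid: residual 2*(9*k**4 + 84*k**3 + 152*k**2 + 67*k - 16)/(k**2 + 11*k + 30) ≠ 0.

s_(k+1) = (-3*k**5 - 27*k**4 - 83*k**3 - 101*k**2 - 40*k - 16)/(k + 6)
s_(k+1) − s_k = (-12*k**5 - 141*k**4 - 502*k**3 - 647*k**2 - 234*k + 28)/(k**2 + 11*k + 30)
(s_(k+1) − s_k) − t_k = 2*(9*k**4 + 84*k**3 + 152*k**2 + 67*k - 16)/(k**2 + 11*k + 30)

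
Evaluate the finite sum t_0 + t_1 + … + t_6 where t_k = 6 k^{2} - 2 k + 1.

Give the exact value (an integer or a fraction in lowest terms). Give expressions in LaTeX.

Σ = 511

The ratio is (6*k**2 + 10*k + 5)/(6*k**2 - 2*k + 1).
Take A(k)=1, B(k)=1, C(k)=k**2 - k/3 + 1/6.
f must satisfy (1)·f(k+1) − (1)·f(k) = k**2 - k/3 + 1/6.
Bound: deg f ≤ 3.
Solving with deg f ≤ 3: f(k) = k*(2*k**2 - 4*k + 3)/6.
So s_k = (B(k−1)f/C)·t_k = (k*(2*k**2 - 4*k + 3)/(6*k**2 - 2*k + 1))·t_k = k*(2*k**2 - 4*k + 3).
Δs = 6*k**2 - 2*k + 1, as required.
Sum = s_(7) − s_(0); s_(7) = 511, s_(0) = 0 ⇒ 511.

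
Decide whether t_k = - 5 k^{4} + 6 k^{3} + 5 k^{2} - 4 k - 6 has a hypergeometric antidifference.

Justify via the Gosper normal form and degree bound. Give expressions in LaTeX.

Compute t_(k+1)/t_k: get (5*k**4 + 14*k**3 + 7*k**2 - 4*k + 4)/(5*k**4 - 6*k**3 - 5*k**2 + 4*k + 6).
Normal form (A,B,C) = (1, 1, k**4 - 6*k**3/5 - k**2 + 4*k/5 + 6/5).
f must satisfy (1)·f(k+1) − (1)·f(k) = k**4 - 6*k**3/5 - k**2 + 4*k/5 + 6/5.
deg f ≤ 5 (via 0,0,4).
A polynomial solution: f(k) = k*(k**4 - 4*k**3 + 3*k**2 + 3*k + 3)/5.
Then R = B(k−1)f/C = k*(k**4 - 4*k**3 + 3*k**2 + 3*k + 3)/(5*k**4 - 6*k**3 - 5*k**2 + 4*k + 6), so s_k = R(k)·t_k = k*(-k**4 + 4*k**3 - 3*k**2 - 3*k - 3).
Check: Δs_k = -5*k**4 + 6*k**3 + 5*k**2 - 4*k - 6. ✓

Yes. s_k = k \left(- k^{4} + 4 k^{3} - 3 k^{2} - 3 k - 3\right).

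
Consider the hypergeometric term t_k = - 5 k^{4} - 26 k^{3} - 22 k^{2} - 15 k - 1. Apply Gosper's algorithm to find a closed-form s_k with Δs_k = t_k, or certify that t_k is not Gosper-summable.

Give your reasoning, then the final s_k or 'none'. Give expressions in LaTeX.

Ratio r(k) = (5*k**4 + 46*k**3 + 130*k**2 + 157*k + 69)/(5*k**4 + 26*k**3 + 22*k**2 + 15*k + 1).
A = 1, B = 1, C = k**4 + 26*k**3/5 + 22*k**2/5 + 3*k + 1/5.
Key eq: (1)·f(k+1) = (1)·f(k) + (k**4 + 26*k**3/5 + 22*k**2/5 + 3*k + 1/5).
deg f ≤ 5 (via 0,0,4).
Solve for f: f(k) = k*(k**4 + 4*k**3 - 4*k**2 + 3*k - 3)/5 (degree 5 ≤ 5).
So s_k = (B(k−1)f/C)·t_k = (k*(k**4 + 4*k**3 - 4*k**2 + 3*k - 3)/(5*k**4 + 26*k**3 + 22*k**2 + 15*k + 1))·t_k = k*(-k**4 - 4*k**3 + 4*k**2 - 3*k + 3).
Verify: -5*k**4 - 26*k**3 - 22*k**2 - 15*k - 1 matches t_k.

s_k = k \left(- k^{4} - 4 k^{3} + 4 k^{2} - 3 k + 3\right)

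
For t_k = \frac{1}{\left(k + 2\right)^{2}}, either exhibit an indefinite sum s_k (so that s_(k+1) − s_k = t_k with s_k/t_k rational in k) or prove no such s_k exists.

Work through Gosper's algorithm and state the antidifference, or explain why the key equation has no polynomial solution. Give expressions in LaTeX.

none (Gosper's algorithm certifies no s_k)

Ratio r(k) = (k + 2)**2/(k + 3)**2.
A = k**2 + 4*k + 4, B = k**2 + 6*k + 9, C = 1.
Need (k**2 + 4*k + 4)·f(k+1) − (k**2 + 4*k + 4)·f(k) = 1.
From deg A=2, deg B=2, deg C=0: d=0.
Generic f = c0 gives residual -1; -1 = 0 cannot hold, so t_k is not Gosper-summable.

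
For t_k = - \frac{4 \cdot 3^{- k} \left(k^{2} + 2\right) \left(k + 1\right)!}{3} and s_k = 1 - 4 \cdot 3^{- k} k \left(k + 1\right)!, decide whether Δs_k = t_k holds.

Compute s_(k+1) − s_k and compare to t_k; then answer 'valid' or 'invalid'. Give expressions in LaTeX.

Valid: the claim telescopes to t_k.

s_(k+1) = -4*3**(-k - 1)*(k + 1)*factorial(k + 2) + 1
s_(k+1) − s_k = -4*(k**2 + 2)*factorial(k + 1)/(3*3**k)
(s_(k+1) − s_k) − t_k = 0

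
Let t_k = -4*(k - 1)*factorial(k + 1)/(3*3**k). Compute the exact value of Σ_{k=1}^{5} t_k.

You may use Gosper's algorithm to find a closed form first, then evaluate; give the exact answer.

Σ = -2024/81

Ratio r(k) = k*(k + 2)/(3*(k - 1)).
Take A(k)=k/3 + 2/3, B(k)=1, C(k)=k - 1.
f must satisfy (k/3 + 2/3)·f(k+1) − (1)·f(k) = k - 1.
From deg A=1, deg B=0, deg C=1: d=0.
Coefficient equations give f(k) = 3.
Then R = B(k−1)f/C = 3/(k - 1), so s_k = R(k)·t_k = -4*factorial(k + 1)/3**k.
Δs = -4*(k - 1)*factorial(k + 1)/(3*3**k), as required.
Telescoping: Σ = s_(6) − s_(1) = -2240/81 − (-8/3) = -2024/81.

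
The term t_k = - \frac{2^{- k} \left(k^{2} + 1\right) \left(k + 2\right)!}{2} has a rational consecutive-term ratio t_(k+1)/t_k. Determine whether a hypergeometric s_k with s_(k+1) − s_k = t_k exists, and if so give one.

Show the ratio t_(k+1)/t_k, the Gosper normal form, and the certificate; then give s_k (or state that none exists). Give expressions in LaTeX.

s_k = - 2^{- k} \left(k - 2\right) \left(k + 2\right)!

r(k) = (k + 3)*((k + 1)**2 + 1)/(2*(k**2 + 1)) after simplifying.
So A=k/2 + 3/2 and B=1, with C=k**2 + 1.
f must satisfy (k/2 + 3/2)·f(k+1) − (1)·f(k) = k**2 + 1.
Degrees (1,0,2) ⇒ d ≤ 1.
Match coefficients ⇒ f(k) = 2*(k - 2).
So s_k = (B(k−1)f/C)·t_k = (2*(k - 2)/(k**2 + 1))·t_k = -(k - 2)*factorial(k + 2)/2**k.
Δs = -(k**2 + 1)*factorial(k + 2)/(2*2**k), as required.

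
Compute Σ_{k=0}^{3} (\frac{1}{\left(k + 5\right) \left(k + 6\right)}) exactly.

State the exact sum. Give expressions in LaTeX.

Σ = 4/45

t_(k+1)/t_k = (k + 5)/(k + 7).
A = k + 5, B = k + 7, C = 1.
f must satisfy (k + 5)·f(k+1) − (k + 6)·f(k) = 1.
Bound: deg f ≤ 1.
A polynomial solution: f(k) = k/5.
Then R = B(k−1)f/C = k*(k + 6)/5, so s_k = R(k)·t_k = k/(5*(k + 5)).
Check: Δs_k = 1/(k**2 + 11*k + 30). ✓
Σ_(k=0)^(3) t_k = s_(4) − s_(0) = 4/45 − (0) = 4/45.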